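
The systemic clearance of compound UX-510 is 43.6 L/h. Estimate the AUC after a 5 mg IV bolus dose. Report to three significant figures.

AUC_0→∞ = Dose_iv / CL
        = 5 / 43.6 = 0.114679 mg/L·h

AUC = 0.115 mg/L·h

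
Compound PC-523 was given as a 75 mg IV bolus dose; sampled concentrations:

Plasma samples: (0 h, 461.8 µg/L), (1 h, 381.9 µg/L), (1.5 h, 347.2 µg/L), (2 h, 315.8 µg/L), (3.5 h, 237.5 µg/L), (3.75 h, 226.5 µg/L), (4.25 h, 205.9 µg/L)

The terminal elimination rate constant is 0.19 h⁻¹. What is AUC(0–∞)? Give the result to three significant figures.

AUC = 2430 µg/L·h

Trapezoidal AUC_0→4.25:
  [0→1]: (461.8+381.9)/2 × 1 = 421.85
  [1→1.5]: (381.9+347.2)/2 × 0.5 = 182.275
  [1.5→2]: (347.2+315.8)/2 × 0.5 = 165.75
  [2→3.5]: (315.8+237.5)/2 × 1.5 = 414.975
  [3.5→3.75]: (237.5+226.5)/2 × 0.25 = 58.0
  [3.75→4.25]: (226.5+205.9)/2 × 0.5 = 108.1
  Sum = 1350.95 µg/L·h
Extrapolated tail: C_last / k_e = 205.9 / 0.19 = 1083.684
AUC_0→∞ = 1350.95 + 1083.684 = 2434.634 µg/L·h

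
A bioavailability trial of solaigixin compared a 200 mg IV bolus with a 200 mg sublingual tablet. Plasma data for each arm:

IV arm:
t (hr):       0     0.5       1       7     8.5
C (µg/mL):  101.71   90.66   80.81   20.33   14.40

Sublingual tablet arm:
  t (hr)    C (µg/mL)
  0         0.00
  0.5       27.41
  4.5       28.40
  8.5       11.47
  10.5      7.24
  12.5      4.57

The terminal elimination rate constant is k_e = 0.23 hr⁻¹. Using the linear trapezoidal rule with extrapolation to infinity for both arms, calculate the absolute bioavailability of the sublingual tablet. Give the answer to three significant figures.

F = 0.515

Trapezoidal AUC_0→8.5 (IV):
  [0→0.5]: (101.71+90.66)/2 × 0.5 = 48.0925
  [0.5→1]: (90.66+80.81)/2 × 0.5 = 42.8675
  [1→7]: (80.81+20.33)/2 × 6 = 303.42
  [7→8.5]: (20.33+14.40)/2 × 1.5 = 26.0475
  Sum = 420.4275 µg/mL·hr
IV tail: 14.40/0.23 = 62.609; AUC_iv,0→∞ = 420.4275 + 62.609 = 483.0365 µg/mL·hr
Trapezoidal AUC_0→12.5 (sublingual tablet):
  [0→0.5]: (0.00+27.41)/2 × 0.5 = 6.8525
  [0.5→4.5]: (27.41+28.40)/2 × 4 = 111.62
  [4.5→8.5]: (28.40+11.47)/2 × 4 = 79.74
  [8.5→10.5]: (11.47+7.24)/2 × 2 = 18.71
  [10.5→12.5]: (7.24+4.57)/2 × 2 = 11.81
  Sum = 228.7325 µg/mL·hr
sublingual tablet tail: 4.57/0.23 = 19.870; AUC_ev,0→∞ = 228.7325 + 19.870 = 248.6025 µg/mL·hr
F = (AUC_ev/D_ev)/(AUC_iv/D_iv) = (248.6025/200)/(483.0365/200) = 1.2430125/2.4151825 = 0.5147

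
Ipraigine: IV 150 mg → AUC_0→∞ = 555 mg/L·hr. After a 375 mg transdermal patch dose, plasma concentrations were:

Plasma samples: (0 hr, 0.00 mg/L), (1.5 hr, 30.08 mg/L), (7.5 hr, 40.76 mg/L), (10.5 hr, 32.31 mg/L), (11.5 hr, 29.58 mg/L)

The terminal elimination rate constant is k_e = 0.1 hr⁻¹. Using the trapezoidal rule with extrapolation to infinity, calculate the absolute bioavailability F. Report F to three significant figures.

Trapezoidal AUC_0→11.5 (transdermal patch):
  [0→1.5]: (0.00+30.08)/2 × 1.5 = 22.56
  [1.5→7.5]: (30.08+40.76)/2 × 6 = 212.52
  [7.5→10.5]: (40.76+32.31)/2 × 3 = 109.605
  [10.5→11.5]: (32.31+29.58)/2 × 1 = 30.945
  Sum = 375.63 mg/L·hr
Tail: C_last/k_e = 29.58/0.1 = 295.800
AUC_0→∞ (transdermal patch) = 375.63 + 295.800 = 671.43 mg/L·hr
F = (AUC_ev/D_ev)/(AUC_iv/D_iv) = (671.43/375)/(555/150) = 1.79048/3.7 = 0.4839

F = 0.484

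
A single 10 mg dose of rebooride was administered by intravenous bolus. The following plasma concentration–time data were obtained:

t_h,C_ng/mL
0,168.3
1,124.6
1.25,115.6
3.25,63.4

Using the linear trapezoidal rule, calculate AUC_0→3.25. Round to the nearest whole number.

Trapezoidal AUC_0→3.25:
  [0→1]: (168.3+124.6)/2 × 1 = 146.45
  [1→1.25]: (124.6+115.6)/2 × 0.25 = 30.025
  [1.25→3.25]: (115.6+63.4)/2 × 2 = 179.0
  Sum = 355.475 ng/mL·h

AUC = 355 ng/mL·h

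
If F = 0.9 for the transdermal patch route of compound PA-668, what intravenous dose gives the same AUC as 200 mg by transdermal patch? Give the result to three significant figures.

D_iv = 180 mg

Systemic exposure from an extravascular dose = F × D_ev, so the equivalent IV dose is F × D_ev.
D_iv = F × D_ev = 0.9 × 200 = 180 mg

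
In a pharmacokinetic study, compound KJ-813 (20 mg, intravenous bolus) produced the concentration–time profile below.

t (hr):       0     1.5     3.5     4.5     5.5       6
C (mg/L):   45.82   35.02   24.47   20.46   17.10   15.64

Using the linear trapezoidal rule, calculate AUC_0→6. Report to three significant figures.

Trapezoidal AUC_0→6:
  [0→1.5]: (45.82+35.02)/2 × 1.5 = 60.63
  [1.5→3.5]: (35.02+24.47)/2 × 2 = 59.49
  [3.5→4.5]: (24.47+20.46)/2 × 1 = 22.465
  [4.5→5.5]: (20.46+17.10)/2 × 1 = 18.78
  [5.5→6]: (17.10+15.64)/2 × 0.5 = 8.185
  Sum = 169.55 mg/L·hr

AUC = 170 mg/L·hr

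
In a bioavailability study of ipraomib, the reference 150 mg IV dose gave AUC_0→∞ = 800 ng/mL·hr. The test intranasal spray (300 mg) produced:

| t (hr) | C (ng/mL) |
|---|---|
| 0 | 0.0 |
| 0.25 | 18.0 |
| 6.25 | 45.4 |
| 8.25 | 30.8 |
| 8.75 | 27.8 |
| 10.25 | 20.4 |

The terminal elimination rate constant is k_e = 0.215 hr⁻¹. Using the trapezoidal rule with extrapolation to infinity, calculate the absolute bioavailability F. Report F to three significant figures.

F = 0.259

Trapezoidal AUC_0→10.25 (intranasal spray):
  [0→0.25]: (0.0+18.0)/2 × 0.25 = 2.25
  [0.25→6.25]: (18.0+45.4)/2 × 6 = 190.2
  [6.25→8.25]: (45.4+30.8)/2 × 2 = 76.2
  [8.25→8.75]: (30.8+27.8)/2 × 0.5 = 14.65
  [8.75→10.25]: (27.8+20.4)/2 × 1.5 = 36.15
  Sum = 319.45 ng/mL·hr
Tail: C_last/k_e = 20.4/0.215 = 94.884
AUC_0→∞ (intranasal spray) = 319.45 + 94.884 = 414.334 ng/mL·hr
F = (AUC_ev/D_ev)/(AUC_iv/D_iv) = (414.334/300)/(800/150) = 1.38111/5.33333 = 0.2590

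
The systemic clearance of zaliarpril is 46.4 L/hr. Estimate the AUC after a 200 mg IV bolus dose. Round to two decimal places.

AUC_0→∞ = Dose_iv / CL
        = 200 / 46.4 = 4.31034 mg/L·hr

AUC = 4.31 mg/L·hr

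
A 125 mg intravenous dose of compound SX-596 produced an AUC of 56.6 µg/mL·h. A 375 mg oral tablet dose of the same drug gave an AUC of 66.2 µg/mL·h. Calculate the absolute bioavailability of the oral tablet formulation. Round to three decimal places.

F = 0.390

F = (AUC_ev / D_ev) / (AUC_iv / D_iv)
  = (66.2/375) / (56.6/125)
  = 0.176533 / 0.4528 = 0.3899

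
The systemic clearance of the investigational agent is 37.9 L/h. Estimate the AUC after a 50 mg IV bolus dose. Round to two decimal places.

AUC = 1.32 mg/L·h

AUC_0→∞ = Dose_iv / CL
        = 50 / 37.9 = 1.31926 mg/L·h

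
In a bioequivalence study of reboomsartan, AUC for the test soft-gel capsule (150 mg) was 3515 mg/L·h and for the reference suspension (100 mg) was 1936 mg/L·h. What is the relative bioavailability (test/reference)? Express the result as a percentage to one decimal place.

F_rel = 121.0%

F_rel = (AUC_test/D_test) / (AUC_ref/D_ref)
      = (3515/150) / (1936/100)
      = 23.4333 / 19.36 = 1.2104 = 121.04%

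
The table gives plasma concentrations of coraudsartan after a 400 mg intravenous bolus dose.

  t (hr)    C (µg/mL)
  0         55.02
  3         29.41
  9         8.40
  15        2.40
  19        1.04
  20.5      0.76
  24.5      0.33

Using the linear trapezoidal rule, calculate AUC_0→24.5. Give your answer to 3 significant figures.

Trapezoidal AUC_0→24.5:
  [0→3]: (55.02+29.41)/2 × 3 = 126.645
  [3→9]: (29.41+8.40)/2 × 6 = 113.43
  [9→15]: (8.40+2.40)/2 × 6 = 32.4
  [15→19]: (2.40+1.04)/2 × 4 = 6.88
  [19→20.5]: (1.04+0.76)/2 × 1.5 = 1.35
  [20.5→24.5]: (0.76+0.33)/2 × 4 = 2.18
  Sum = 282.885 µg/mL·hr

AUC = 283 µg/mL·hr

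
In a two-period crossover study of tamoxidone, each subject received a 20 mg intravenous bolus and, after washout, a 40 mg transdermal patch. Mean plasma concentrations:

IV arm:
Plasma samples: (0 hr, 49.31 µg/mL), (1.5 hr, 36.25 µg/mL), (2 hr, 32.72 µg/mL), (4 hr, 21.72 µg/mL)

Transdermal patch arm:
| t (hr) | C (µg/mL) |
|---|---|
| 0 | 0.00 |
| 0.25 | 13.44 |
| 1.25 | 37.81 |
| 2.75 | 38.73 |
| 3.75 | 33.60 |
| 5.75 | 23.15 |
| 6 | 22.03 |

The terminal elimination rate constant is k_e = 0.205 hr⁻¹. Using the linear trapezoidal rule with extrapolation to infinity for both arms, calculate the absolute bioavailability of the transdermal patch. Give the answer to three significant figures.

F = 0.601

Trapezoidal AUC_0→4 (IV):
  [0→1.5]: (49.31+36.25)/2 × 1.5 = 64.17
  [1.5→2]: (36.25+32.72)/2 × 0.5 = 17.2425
  [2→4]: (32.72+21.72)/2 × 2 = 54.44
  Sum = 135.8525 µg/mL·hr
IV tail: 21.72/0.205 = 105.951; AUC_iv,0→∞ = 135.8525 + 105.951 = 241.8035 µg/mL·hr
Trapezoidal AUC_0→6 (transdermal patch):
  [0→0.25]: (0.00+13.44)/2 × 0.25 = 1.68
  [0.25→1.25]: (13.44+37.81)/2 × 1 = 25.625
  [1.25→2.75]: (37.81+38.73)/2 × 1.5 = 57.405
  [2.75→3.75]: (38.73+33.60)/2 × 1 = 36.165
  [3.75→5.75]: (33.60+23.15)/2 × 2 = 56.75
  [5.75→6]: (23.15+22.03)/2 × 0.25 = 5.6475
  Sum = 183.2725 µg/mL·hr
transdermal patch tail: 22.03/0.205 = 107.463; AUC_ev,0→∞ = 183.2725 + 107.463 = 290.7355 µg/mL·hr
F = (AUC_ev/D_ev)/(AUC_iv/D_iv) = (290.7355/40)/(241.8035/20) = 7.2683875/12.090175 = 0.6012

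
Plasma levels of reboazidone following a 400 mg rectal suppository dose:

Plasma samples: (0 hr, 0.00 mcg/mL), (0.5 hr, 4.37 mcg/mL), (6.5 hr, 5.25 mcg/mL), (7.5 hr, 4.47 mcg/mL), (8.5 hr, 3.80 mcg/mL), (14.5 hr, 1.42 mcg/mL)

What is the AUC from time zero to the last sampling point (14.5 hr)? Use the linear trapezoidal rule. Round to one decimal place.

Trapezoidal AUC_0→14.5:
  [0→0.5]: (0.00+4.37)/2 × 0.5 = 1.0925
  [0.5→6.5]: (4.37+5.25)/2 × 6 = 28.86
  [6.5→7.5]: (5.25+4.47)/2 × 1 = 4.86
  [7.5→8.5]: (4.47+3.80)/2 × 1 = 4.135
  [8.5→14.5]: (3.80+1.42)/2 × 6 = 15.66
  Sum = 54.6075 mcg/mL·hr

AUC = 54.6 mcg/mL·hr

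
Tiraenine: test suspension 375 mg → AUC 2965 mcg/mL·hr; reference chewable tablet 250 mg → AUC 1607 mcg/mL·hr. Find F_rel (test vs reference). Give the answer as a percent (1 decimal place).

F_rel = (AUC_test/D_test) / (AUC_ref/D_ref)
      = (2965/375) / (1607/250)
      = 7.90667 / 6.428 = 1.2300 = 123.00%

F_rel = 123.0%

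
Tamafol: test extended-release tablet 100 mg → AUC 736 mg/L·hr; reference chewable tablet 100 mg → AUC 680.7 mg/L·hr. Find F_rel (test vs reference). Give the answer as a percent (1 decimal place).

F_rel = (AUC_test/D_test) / (AUC_ref/D_ref)
      = (736/100) / (680.7/100)
      = 7.36 / 6.807 = 1.0812 = 108.12%

F_rel = 108.1%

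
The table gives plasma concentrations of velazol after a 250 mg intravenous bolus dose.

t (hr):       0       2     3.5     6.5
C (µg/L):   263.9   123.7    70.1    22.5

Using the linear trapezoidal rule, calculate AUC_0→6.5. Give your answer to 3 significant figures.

AUC = 672 µg/L·hr

Trapezoidal AUC_0→6.5:
  [0→2]: (263.9+123.7)/2 × 2 = 387.6
  [2→3.5]: (123.7+70.1)/2 × 1.5 = 145.35
  [3.5→6.5]: (70.1+22.5)/2 × 3 = 138.9
  Sum = 671.85 µg/L·hr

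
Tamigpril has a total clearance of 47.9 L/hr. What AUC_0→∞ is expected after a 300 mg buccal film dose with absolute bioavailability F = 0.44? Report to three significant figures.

AUC_0→∞ = F × Dose / CL
        = 0.44 × 300 / 47.9 = 2.75574 mg/L·hr

AUC = 2.76 mg/L·hr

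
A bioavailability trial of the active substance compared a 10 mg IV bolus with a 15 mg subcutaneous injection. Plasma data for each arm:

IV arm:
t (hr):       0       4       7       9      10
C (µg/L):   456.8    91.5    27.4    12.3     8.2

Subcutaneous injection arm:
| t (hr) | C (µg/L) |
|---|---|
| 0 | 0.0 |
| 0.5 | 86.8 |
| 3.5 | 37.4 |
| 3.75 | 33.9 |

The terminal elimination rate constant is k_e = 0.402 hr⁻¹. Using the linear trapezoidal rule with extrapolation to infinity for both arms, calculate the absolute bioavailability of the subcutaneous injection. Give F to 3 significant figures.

F = 0.149

Trapezoidal AUC_0→10 (IV):
  [0→4]: (456.8+91.5)/2 × 4 = 1096.6
  [4→7]: (91.5+27.4)/2 × 3 = 178.35
  [7→9]: (27.4+12.3)/2 × 2 = 39.7
  [9→10]: (12.3+8.2)/2 × 1 = 10.25
  Sum = 1324.9 µg/L·hr
IV tail: 8.2/0.402 = 20.398; AUC_iv,0→∞ = 1324.9 + 20.398 = 1345.298 µg/L·hr
Trapezoidal AUC_0→3.75 (subcutaneous injection):
  [0→0.5]: (0.0+86.8)/2 × 0.5 = 21.7
  [0.5→3.5]: (86.8+37.4)/2 × 3 = 186.3
  [3.5→3.75]: (37.4+33.9)/2 × 0.25 = 8.9125
  Sum = 216.9125 µg/L·hr
subcutaneous injection tail: 33.9/0.402 = 84.328; AUC_ev,0→∞ = 216.9125 + 84.328 = 301.2405 µg/L·hr
F = (AUC_ev/D_ev)/(AUC_iv/D_iv) = (301.2405/15)/(1345.298/10) = 20.0827/134.5298 = 0.1493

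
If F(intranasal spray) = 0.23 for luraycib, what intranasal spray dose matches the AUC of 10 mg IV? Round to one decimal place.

For equal systemic exposure: F × D_ev = D_iv
D_ev = D_iv / F = 10 / 0.23 = 43.4783 mg

D_intranasal = 43.5 mg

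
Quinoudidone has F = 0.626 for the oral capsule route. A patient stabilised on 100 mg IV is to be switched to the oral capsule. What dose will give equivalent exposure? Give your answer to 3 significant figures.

For equal systemic exposure: F × D_ev = D_iv
D_ev = D_iv / F = 100 / 0.626 = 159.744 mg

D_oral = 160 mg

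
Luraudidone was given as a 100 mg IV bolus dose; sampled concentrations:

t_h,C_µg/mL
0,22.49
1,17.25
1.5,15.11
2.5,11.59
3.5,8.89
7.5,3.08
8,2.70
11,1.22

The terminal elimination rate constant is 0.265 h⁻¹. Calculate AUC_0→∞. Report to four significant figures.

AUC = 87.42 µg/mL·h

Trapezoidal AUC_0→11:
  [0→1]: (22.49+17.25)/2 × 1 = 19.87
  [1→1.5]: (17.25+15.11)/2 × 0.5 = 8.09
  [1.5→2.5]: (15.11+11.59)/2 × 1 = 13.35
  [2.5→3.5]: (11.59+8.89)/2 × 1 = 10.24
  [3.5→7.5]: (8.89+3.08)/2 × 4 = 23.94
  [7.5→8]: (3.08+2.70)/2 × 0.5 = 1.445
  [8→11]: (2.70+1.22)/2 × 3 = 5.88
  Sum = 82.815 µg/mL·h
Extrapolated tail: C_last / k_e = 1.22 / 0.265 = 4.604
AUC_0→∞ = 82.815 + 4.604 = 87.419 µg/mL·h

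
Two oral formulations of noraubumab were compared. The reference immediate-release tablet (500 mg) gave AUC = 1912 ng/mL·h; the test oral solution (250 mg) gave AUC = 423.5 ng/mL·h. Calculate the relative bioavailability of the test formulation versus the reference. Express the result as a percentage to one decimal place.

F_rel = (AUC_test/D_test) / (AUC_ref/D_ref)
      = (423.5/250) / (1912/500)
      = 1.694 / 3.824 = 0.4430 = 44.30%

F_rel = 44.3%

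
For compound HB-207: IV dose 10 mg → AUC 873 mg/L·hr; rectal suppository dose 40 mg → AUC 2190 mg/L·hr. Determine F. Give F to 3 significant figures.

F = 0.627

F = (AUC_ev / D_ev) / (AUC_iv / D_iv)
  = (2190/40) / (873/10)
  = 54.75 / 87.3 = 0.6271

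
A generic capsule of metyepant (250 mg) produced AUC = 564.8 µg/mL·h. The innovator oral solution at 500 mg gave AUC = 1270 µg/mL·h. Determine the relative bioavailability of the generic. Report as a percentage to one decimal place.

F_rel = 88.9%

F_rel = (AUC_test/D_test) / (AUC_ref/D_ref)
      = (564.8/250) / (1270/500)
      = 2.2592 / 2.54 = 0.8894 = 88.94%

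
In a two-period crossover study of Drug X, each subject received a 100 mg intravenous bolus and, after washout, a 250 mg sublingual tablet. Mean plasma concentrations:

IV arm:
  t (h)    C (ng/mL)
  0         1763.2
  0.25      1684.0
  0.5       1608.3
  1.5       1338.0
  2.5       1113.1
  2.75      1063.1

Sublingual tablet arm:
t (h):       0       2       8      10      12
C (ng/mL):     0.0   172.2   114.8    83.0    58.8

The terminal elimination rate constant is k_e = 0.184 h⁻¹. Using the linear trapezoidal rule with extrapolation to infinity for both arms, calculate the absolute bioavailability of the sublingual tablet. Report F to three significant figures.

F = 0.0706

Trapezoidal AUC_0→2.75 (IV):
  [0→0.25]: (1763.2+1684.0)/2 × 0.25 = 430.9
  [0.25→0.5]: (1684.0+1608.3)/2 × 0.25 = 411.5375
  [0.5→1.5]: (1608.3+1338.0)/2 × 1 = 1473.15
  [1.5→2.5]: (1338.0+1113.1)/2 × 1 = 1225.55
  [2.5→2.75]: (1113.1+1063.1)/2 × 0.25 = 272.025
  Sum = 3813.1625 ng/mL·h
IV tail: 1063.1/0.184 = 5777.717; AUC_iv,0→∞ = 3813.1625 + 5777.717 = 9590.8795 ng/mL·h
Trapezoidal AUC_0→12 (sublingual tablet):
  [0→2]: (0.0+172.2)/2 × 2 = 172.2
  [2→8]: (172.2+114.8)/2 × 6 = 861.0
  [8→10]: (114.8+83.0)/2 × 2 = 197.8
  [10→12]: (83.0+58.8)/2 × 2 = 141.8
  Sum = 1372.8 ng/mL·h
sublingual tablet tail: 58.8/0.184 = 319.565; AUC_ev,0→∞ = 1372.8 + 319.565 = 1692.365 ng/mL·h
F = (AUC_ev/D_ev)/(AUC_iv/D_iv) = (1692.365/250)/(9590.8795/100) = 6.76946/95.908795 = 0.0706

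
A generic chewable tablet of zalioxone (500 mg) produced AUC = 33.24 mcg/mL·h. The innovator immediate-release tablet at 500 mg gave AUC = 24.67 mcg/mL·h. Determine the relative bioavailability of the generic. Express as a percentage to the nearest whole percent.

F_rel = 135%

F_rel = (AUC_test/D_test) / (AUC_ref/D_ref)
      = (33.24/500) / (24.67/500)
      = 0.06648 / 0.04934 = 1.3474 = 134.74%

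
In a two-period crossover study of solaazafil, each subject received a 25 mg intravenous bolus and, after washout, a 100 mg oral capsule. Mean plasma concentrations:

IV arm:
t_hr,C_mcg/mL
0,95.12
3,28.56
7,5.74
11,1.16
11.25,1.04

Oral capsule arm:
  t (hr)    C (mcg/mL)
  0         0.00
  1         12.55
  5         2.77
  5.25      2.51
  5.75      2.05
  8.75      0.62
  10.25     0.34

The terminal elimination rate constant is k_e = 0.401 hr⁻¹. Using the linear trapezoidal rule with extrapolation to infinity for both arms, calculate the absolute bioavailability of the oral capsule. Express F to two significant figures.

F = 0.041

Trapezoidal AUC_0→11.25 (IV):
  [0→3]: (95.12+28.56)/2 × 3 = 185.52
  [3→7]: (28.56+5.74)/2 × 4 = 68.6
  [7→11]: (5.74+1.16)/2 × 4 = 13.8
  [11→11.25]: (1.16+1.04)/2 × 0.25 = 0.275
  Sum = 268.195 mcg/mL·hr
IV tail: 1.04/0.401 = 2.594; AUC_iv,0→∞ = 268.195 + 2.594 = 270.789 mcg/mL·hr
Trapezoidal AUC_0→10.25 (oral capsule):
  [0→1]: (0.00+12.55)/2 × 1 = 6.275
  [1→5]: (12.55+2.77)/2 × 4 = 30.64
  [5→5.25]: (2.77+2.51)/2 × 0.25 = 0.66
  [5.25→5.75]: (2.51+2.05)/2 × 0.5 = 1.14
  [5.75→8.75]: (2.05+0.62)/2 × 3 = 4.005
  [8.75→10.25]: (0.62+0.34)/2 × 1.5 = 0.72
  Sum = 43.44 mcg/mL·hr
oral capsule tail: 0.34/0.401 = 0.848; AUC_ev,0→∞ = 43.44 + 0.848 = 44.288 mcg/mL·hr
F = (AUC_ev/D_ev)/(AUC_iv/D_iv) = (44.288/100)/(270.789/25) = 0.44288/10.83156 = 0.0409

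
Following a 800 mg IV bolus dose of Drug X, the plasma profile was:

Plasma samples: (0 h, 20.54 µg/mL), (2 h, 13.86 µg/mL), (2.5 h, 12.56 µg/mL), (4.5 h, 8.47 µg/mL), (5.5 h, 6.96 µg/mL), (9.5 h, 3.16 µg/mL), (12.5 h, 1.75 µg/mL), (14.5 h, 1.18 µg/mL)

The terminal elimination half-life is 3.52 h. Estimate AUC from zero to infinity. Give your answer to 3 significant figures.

Trapezoidal AUC_0→14.5:
  [0→2]: (20.54+13.86)/2 × 2 = 34.4
  [2→2.5]: (13.86+12.56)/2 × 0.5 = 6.605
  [2.5→4.5]: (12.56+8.47)/2 × 2 = 21.03
  [4.5→5.5]: (8.47+6.96)/2 × 1 = 7.715
  [5.5→9.5]: (6.96+3.16)/2 × 4 = 20.24
  [9.5→12.5]: (3.16+1.75)/2 × 3 = 7.365
  [12.5→14.5]: (1.75+1.18)/2 × 2 = 2.93
  Sum = 100.285 µg/mL·h
k_e = ln2 / t½ = 0.693147 / 3.52 = 0.1969 h^-1
Extrapolated tail: C_last / k_e = 1.18 / 0.1969 = 5.993
AUC_0→∞ = 100.285 + 5.993 = 106.278 µg/mL·h

AUC = 106 µg/mL·h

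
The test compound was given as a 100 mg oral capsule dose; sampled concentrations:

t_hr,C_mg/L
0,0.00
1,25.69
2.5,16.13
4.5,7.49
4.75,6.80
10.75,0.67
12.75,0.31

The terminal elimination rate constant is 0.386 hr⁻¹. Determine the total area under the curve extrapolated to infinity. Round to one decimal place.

AUC = 93.8 mg/L·hr

Trapezoidal AUC_0→12.75:
  [0→1]: (0.00+25.69)/2 × 1 = 12.845
  [1→2.5]: (25.69+16.13)/2 × 1.5 = 31.365
  [2.5→4.5]: (16.13+7.49)/2 × 2 = 23.62
  [4.5→4.75]: (7.49+6.80)/2 × 0.25 = 1.78625
  [4.75→10.75]: (6.80+0.67)/2 × 6 = 22.41
  [10.75→12.75]: (0.67+0.31)/2 × 2 = 0.98
  Sum = 93.00625 mg/L·hr
Extrapolated tail: C_last / k_e = 0.31 / 0.386 = 0.803
AUC_0→∞ = 93.00625 + 0.803 = 93.80925 mg/L·hr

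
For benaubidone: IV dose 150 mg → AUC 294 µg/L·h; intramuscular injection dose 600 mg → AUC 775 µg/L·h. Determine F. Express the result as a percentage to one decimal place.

F = (AUC_ev / D_ev) / (AUC_iv / D_iv)
  = (775/600) / (294/150)
  = 1.29167 / 1.96 = 0.6590
  = 65.90%

F = 65.9%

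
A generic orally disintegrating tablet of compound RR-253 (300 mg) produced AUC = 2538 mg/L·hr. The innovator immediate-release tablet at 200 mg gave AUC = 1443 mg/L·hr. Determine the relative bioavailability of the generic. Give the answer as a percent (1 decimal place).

F_rel = (AUC_test/D_test) / (AUC_ref/D_ref)
      = (2538/300) / (1443/200)
      = 8.46 / 7.215 = 1.1726 = 117.26%

F_rel = 117.3%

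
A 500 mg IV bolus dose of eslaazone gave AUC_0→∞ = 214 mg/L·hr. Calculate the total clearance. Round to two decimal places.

CL = 2.34 L/hr

CL = Dose_iv / AUC_0→∞
   = 500 / 214 = 2.33645 L/hr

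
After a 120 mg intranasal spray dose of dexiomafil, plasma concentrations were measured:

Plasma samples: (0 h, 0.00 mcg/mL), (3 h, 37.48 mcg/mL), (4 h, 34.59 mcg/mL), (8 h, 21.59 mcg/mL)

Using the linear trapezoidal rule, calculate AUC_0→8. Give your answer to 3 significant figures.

Trapezoidal AUC_0→8:
  [0→3]: (0.00+37.48)/2 × 3 = 56.22
  [3→4]: (37.48+34.59)/2 × 1 = 36.035
  [4→8]: (34.59+21.59)/2 × 4 = 112.36
  Sum = 204.615 mcg/mL·h

AUC = 205 mcg/mL·h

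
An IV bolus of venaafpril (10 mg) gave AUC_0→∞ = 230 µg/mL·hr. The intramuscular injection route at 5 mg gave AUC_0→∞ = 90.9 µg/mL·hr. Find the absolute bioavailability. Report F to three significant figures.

F = (AUC_ev / D_ev) / (AUC_iv / D_iv)
  = (90.9/5) / (230/10)
  = 18.18 / 23 = 0.7904

F = 0.790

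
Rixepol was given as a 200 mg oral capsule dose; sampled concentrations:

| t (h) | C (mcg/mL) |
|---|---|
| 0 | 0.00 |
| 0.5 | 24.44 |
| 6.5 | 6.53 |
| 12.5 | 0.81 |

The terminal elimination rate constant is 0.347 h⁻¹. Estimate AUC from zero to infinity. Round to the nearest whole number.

Trapezoidal AUC_0→12.5:
  [0→0.5]: (0.00+24.44)/2 × 0.5 = 6.11
  [0.5→6.5]: (24.44+6.53)/2 × 6 = 92.91
  [6.5→12.5]: (6.53+0.81)/2 × 6 = 22.02
  Sum = 121.04 mcg/mL·h
Extrapolated tail: C_last / k_e = 0.81 / 0.347 = 2.334
AUC_0→∞ = 121.04 + 2.334 = 123.374 mcg/mL·h

AUC = 123 mcg/mL·h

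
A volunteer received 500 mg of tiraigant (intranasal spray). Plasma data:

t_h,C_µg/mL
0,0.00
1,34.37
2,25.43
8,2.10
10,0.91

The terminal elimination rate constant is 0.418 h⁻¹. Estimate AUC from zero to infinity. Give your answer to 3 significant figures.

AUC = 135 µg/mL·h

Trapezoidal AUC_0→10:
  [0→1]: (0.00+34.37)/2 × 1 = 17.185
  [1→2]: (34.37+25.43)/2 × 1 = 29.9
  [2→8]: (25.43+2.10)/2 × 6 = 82.59
  [8→10]: (2.10+0.91)/2 × 2 = 3.01
  Sum = 132.685 µg/mL·h
Extrapolated tail: C_last / k_e = 0.91 / 0.418 = 2.177
AUC_0→∞ = 132.685 + 2.177 = 134.862 µg/mL·h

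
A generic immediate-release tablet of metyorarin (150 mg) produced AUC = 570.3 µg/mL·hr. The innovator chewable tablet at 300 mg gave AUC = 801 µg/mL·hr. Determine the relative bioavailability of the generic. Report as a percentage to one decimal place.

F_rel = 142.4%

F_rel = (AUC_test/D_test) / (AUC_ref/D_ref)
      = (570.3/150) / (801/300)
      = 3.802 / 2.67 = 1.4240 = 142.40%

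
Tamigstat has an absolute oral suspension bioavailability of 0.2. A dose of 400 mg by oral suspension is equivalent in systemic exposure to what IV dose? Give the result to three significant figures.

Systemic exposure from an extravascular dose = F × D_ev, so the equivalent IV dose is F × D_ev.
D_iv = F × D_ev = 0.2 × 400 = 80 mg

D_iv = 80.0 mg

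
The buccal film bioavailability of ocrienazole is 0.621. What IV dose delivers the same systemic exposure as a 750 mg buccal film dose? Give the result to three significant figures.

Systemic exposure from an extravascular dose = F × D_ev, so the equivalent IV dose is F × D_ev.
D_iv = F × D_ev = 0.621 × 750 = 465.75 mg

D_iv = 466 mg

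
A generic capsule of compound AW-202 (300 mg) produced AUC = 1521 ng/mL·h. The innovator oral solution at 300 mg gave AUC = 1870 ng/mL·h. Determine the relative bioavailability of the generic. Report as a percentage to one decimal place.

F_rel = (AUC_test/D_test) / (AUC_ref/D_ref)
      = (1521/300) / (1870/300)
      = 5.07 / 6.23333 = 0.8134 = 81.34%

F_rel = 81.3%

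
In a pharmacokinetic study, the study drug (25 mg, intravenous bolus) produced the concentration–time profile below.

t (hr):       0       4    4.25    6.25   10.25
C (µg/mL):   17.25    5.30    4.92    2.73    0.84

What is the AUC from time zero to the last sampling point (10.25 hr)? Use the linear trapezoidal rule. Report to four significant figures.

AUC = 61.17 µg/mL·hr

Trapezoidal AUC_0→10.25:
  [0→4]: (17.25+5.30)/2 × 4 = 45.1
  [4→4.25]: (5.30+4.92)/2 × 0.25 = 1.2775
  [4.25→6.25]: (4.92+2.73)/2 × 2 = 7.65
  [6.25→10.25]: (2.73+0.84)/2 × 4 = 7.14
  Sum = 61.1675 µg/mL·hr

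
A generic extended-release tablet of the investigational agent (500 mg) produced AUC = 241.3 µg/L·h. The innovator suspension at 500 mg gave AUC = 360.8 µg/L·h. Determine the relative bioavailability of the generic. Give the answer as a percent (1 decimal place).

F_rel = (AUC_test/D_test) / (AUC_ref/D_ref)
      = (241.3/500) / (360.8/500)
      = 0.4826 / 0.7216 = 0.6688 = 66.88%

F_rel = 66.9%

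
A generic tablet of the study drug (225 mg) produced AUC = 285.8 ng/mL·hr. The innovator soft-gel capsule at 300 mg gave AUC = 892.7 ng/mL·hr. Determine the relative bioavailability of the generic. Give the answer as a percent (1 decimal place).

F_rel = (AUC_test/D_test) / (AUC_ref/D_ref)
      = (285.8/225) / (892.7/300)
      = 1.27022 / 2.97567 = 0.4269 = 42.69%

F_rel = 42.7%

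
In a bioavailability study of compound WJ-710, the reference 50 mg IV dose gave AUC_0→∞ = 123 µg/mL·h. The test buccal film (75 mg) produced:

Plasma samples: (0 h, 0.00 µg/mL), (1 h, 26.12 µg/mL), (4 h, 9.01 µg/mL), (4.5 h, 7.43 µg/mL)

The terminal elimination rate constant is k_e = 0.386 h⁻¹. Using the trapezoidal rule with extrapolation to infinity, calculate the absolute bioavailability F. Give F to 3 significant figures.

Trapezoidal AUC_0→4.5 (buccal film):
  [0→1]: (0.00+26.12)/2 × 1 = 13.06
  [1→4]: (26.12+9.01)/2 × 3 = 52.695
  [4→4.5]: (9.01+7.43)/2 × 0.5 = 4.11
  Sum = 69.865 µg/mL·h
Tail: C_last/k_e = 7.43/0.386 = 19.249
AUC_0→∞ (buccal film) = 69.865 + 19.249 = 89.114 µg/mL·h
F = (AUC_ev/D_ev)/(AUC_iv/D_iv) = (89.114/75)/(123/50) = 1.18819/2.46 = 0.4830

F = 0.483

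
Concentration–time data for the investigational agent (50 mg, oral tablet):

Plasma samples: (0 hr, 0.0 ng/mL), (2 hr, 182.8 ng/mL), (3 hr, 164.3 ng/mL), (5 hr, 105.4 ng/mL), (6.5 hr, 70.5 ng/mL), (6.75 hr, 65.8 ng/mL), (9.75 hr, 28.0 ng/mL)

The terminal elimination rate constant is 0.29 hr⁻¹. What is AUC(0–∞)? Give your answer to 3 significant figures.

Trapezoidal AUC_0→9.75:
  [0→2]: (0.0+182.8)/2 × 2 = 182.8
  [2→3]: (182.8+164.3)/2 × 1 = 173.55
  [3→5]: (164.3+105.4)/2 × 2 = 269.7
  [5→6.5]: (105.4+70.5)/2 × 1.5 = 131.925
  [6.5→6.75]: (70.5+65.8)/2 × 0.25 = 17.0375
  [6.75→9.75]: (65.8+28.0)/2 × 3 = 140.7
  Sum = 915.7125 ng/mL·hr
Extrapolated tail: C_last / k_e = 28.0 / 0.29 = 96.552
AUC_0→∞ = 915.7125 + 96.552 = 1012.2645 ng/mL·hr

AUC = 1010 ng/mL·hr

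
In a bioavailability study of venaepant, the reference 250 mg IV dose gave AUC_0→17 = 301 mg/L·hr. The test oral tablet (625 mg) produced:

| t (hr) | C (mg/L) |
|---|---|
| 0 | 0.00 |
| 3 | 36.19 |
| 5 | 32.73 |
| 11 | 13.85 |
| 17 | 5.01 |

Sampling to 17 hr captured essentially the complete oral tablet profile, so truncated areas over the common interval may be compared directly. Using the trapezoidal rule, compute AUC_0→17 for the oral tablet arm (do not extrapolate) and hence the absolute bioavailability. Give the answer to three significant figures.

Trapezoidal AUC_0→17 (oral tablet):
  [0→3]: (0.00+36.19)/2 × 3 = 54.285
  [3→5]: (36.19+32.73)/2 × 2 = 68.92
  [5→11]: (32.73+13.85)/2 × 6 = 139.74
  [11→17]: (13.85+5.01)/2 × 6 = 56.58
  Sum = 319.525 mg/L·hr
F = (AUC_ev/D_ev)/(AUC_iv/D_iv) = (319.525/625)/(301/250) = 0.51124/1.204 = 0.4246

F = 0.425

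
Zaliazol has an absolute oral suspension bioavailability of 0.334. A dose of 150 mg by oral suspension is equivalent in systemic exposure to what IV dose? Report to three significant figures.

D_iv = 50.1 mg

Systemic exposure from an extravascular dose = F × D_ev, so the equivalent IV dose is F × D_ev.
D_iv = F × D_ev = 0.334 × 150 = 50.1 mg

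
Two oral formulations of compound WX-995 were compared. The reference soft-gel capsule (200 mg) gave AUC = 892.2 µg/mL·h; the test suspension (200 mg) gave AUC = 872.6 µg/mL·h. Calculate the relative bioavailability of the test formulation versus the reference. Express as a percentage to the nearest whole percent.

F_rel = (AUC_test/D_test) / (AUC_ref/D_ref)
      = (872.6/200) / (892.2/200)
      = 4.363 / 4.461 = 0.9780 = 97.80%

F_rel = 98%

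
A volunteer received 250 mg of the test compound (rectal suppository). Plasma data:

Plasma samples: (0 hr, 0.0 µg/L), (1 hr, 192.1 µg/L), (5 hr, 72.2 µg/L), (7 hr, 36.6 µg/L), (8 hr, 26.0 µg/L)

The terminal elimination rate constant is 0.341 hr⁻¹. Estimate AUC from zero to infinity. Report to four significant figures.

AUC = 841.0 µg/L·hr

Trapezoidal AUC_0→8:
  [0→1]: (0.0+192.1)/2 × 1 = 96.05
  [1→5]: (192.1+72.2)/2 × 4 = 528.6
  [5→7]: (72.2+36.6)/2 × 2 = 108.8
  [7→8]: (36.6+26.0)/2 × 1 = 31.3
  Sum = 764.75 µg/L·hr
Extrapolated tail: C_last / k_e = 26.0 / 0.341 = 76.246
AUC_0→∞ = 764.75 + 76.246 = 840.996 µg/L·hr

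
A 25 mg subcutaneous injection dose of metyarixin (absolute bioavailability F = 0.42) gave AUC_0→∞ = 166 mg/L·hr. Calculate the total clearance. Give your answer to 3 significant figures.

CL = F × Dose / AUC_0→∞
   = 0.42 × 25 / 166 = 0.063253 L/hr

CL = 0.0633 L/hr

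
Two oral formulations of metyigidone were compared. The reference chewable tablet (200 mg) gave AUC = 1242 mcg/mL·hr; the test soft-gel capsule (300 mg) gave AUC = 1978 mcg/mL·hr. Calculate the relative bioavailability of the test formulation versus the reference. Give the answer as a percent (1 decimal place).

F_rel = (AUC_test/D_test) / (AUC_ref/D_ref)
      = (1978/300) / (1242/200)
      = 6.59333 / 6.21 = 1.0617 = 106.17%

F_rel = 106.2%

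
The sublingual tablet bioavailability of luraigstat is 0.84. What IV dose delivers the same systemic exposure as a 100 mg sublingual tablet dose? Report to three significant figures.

Systemic exposure from an extravascular dose = F × D_ev, so the equivalent IV dose is F × D_ev.
D_iv = F × D_ev = 0.84 × 100 = 84 mg

D_iv = 84.0 mg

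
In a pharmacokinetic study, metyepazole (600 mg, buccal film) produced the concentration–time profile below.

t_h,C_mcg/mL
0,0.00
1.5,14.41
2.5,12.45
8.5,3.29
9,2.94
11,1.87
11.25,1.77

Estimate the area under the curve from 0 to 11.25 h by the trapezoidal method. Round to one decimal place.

Trapezoidal AUC_0→11.25:
  [0→1.5]: (0.00+14.41)/2 × 1.5 = 10.8075
  [1.5→2.5]: (14.41+12.45)/2 × 1 = 13.43
  [2.5→8.5]: (12.45+3.29)/2 × 6 = 47.22
  [8.5→9]: (3.29+2.94)/2 × 0.5 = 1.5575
  [9→11]: (2.94+1.87)/2 × 2 = 4.81
  [11→11.25]: (1.87+1.77)/2 × 0.25 = 0.455
  Sum = 78.28 mcg/mL·h

AUC = 78.3 mcg/mL·h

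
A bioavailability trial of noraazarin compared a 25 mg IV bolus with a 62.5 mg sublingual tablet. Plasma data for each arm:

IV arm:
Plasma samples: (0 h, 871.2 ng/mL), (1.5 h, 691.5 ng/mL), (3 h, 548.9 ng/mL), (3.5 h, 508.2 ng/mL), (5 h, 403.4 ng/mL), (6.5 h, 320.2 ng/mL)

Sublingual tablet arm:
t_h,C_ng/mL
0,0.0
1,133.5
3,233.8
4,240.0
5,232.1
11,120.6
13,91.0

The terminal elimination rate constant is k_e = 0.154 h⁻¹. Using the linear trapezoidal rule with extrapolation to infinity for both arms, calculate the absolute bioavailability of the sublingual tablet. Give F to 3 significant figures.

Trapezoidal AUC_0→6.5 (IV):
  [0→1.5]: (871.2+691.5)/2 × 1.5 = 1172.025
  [1.5→3]: (691.5+548.9)/2 × 1.5 = 930.3
  [3→3.5]: (548.9+508.2)/2 × 0.5 = 264.275
  [3.5→5]: (508.2+403.4)/2 × 1.5 = 683.7
  [5→6.5]: (403.4+320.2)/2 × 1.5 = 542.7
  Sum = 3593.0 ng/mL·h
IV tail: 320.2/0.154 = 2079.221; AUC_iv,0→∞ = 3593.0 + 2079.221 = 5672.221 ng/mL·h
Trapezoidal AUC_0→13 (sublingual tablet):
  [0→1]: (0.0+133.5)/2 × 1 = 66.75
  [1→3]: (133.5+233.8)/2 × 2 = 367.3
  [3→4]: (233.8+240.0)/2 × 1 = 236.9
  [4→5]: (240.0+232.1)/2 × 1 = 236.05
  [5→11]: (232.1+120.6)/2 × 6 = 1058.1
  [11→13]: (120.6+91.0)/2 × 2 = 211.6
  Sum = 2176.7 ng/mL·h
sublingual tablet tail: 91.0/0.154 = 590.909; AUC_ev,0→∞ = 2176.7 + 590.909 = 2767.609 ng/mL·h
F = (AUC_ev/D_ev)/(AUC_iv/D_iv) = (2767.609/62.5)/(5672.221/25) = 44.281744/226.88884 = 0.1952

F = 0.195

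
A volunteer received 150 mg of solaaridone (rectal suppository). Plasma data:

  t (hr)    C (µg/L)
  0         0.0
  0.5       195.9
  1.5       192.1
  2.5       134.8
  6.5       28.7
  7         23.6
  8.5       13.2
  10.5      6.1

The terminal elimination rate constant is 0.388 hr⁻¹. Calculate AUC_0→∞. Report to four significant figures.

Trapezoidal AUC_0→10.5:
  [0→0.5]: (0.0+195.9)/2 × 0.5 = 48.975
  [0.5→1.5]: (195.9+192.1)/2 × 1 = 194.0
  [1.5→2.5]: (192.1+134.8)/2 × 1 = 163.45
  [2.5→6.5]: (134.8+28.7)/2 × 4 = 327.0
  [6.5→7]: (28.7+23.6)/2 × 0.5 = 13.075
  [7→8.5]: (23.6+13.2)/2 × 1.5 = 27.6
  [8.5→10.5]: (13.2+6.1)/2 × 2 = 19.3
  Sum = 793.4 µg/L·hr
Extrapolated tail: C_last / k_e = 6.1 / 0.388 = 15.722
AUC_0→∞ = 793.4 + 15.722 = 809.122 µg/L·hr

AUC = 809.1 µg/L·hr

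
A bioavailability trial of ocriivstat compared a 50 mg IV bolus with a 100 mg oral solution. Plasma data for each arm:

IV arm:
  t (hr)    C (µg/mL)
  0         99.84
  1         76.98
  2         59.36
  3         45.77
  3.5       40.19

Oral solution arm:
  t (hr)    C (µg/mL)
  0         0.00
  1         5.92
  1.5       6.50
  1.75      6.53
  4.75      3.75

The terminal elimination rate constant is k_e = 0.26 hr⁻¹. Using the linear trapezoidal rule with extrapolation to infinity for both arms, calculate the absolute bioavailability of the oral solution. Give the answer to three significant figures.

F = 0.0487

Trapezoidal AUC_0→3.5 (IV):
  [0→1]: (99.84+76.98)/2 × 1 = 88.41
  [1→2]: (76.98+59.36)/2 × 1 = 68.17
  [2→3]: (59.36+45.77)/2 × 1 = 52.565
  [3→3.5]: (45.77+40.19)/2 × 0.5 = 21.49
  Sum = 230.635 µg/mL·hr
IV tail: 40.19/0.26 = 154.577; AUC_iv,0→∞ = 230.635 + 154.577 = 385.212 µg/mL·hr
Trapezoidal AUC_0→4.75 (oral solution):
  [0→1]: (0.00+5.92)/2 × 1 = 2.96
  [1→1.5]: (5.92+6.50)/2 × 0.5 = 3.105
  [1.5→1.75]: (6.50+6.53)/2 × 0.25 = 1.62875
  [1.75→4.75]: (6.53+3.75)/2 × 3 = 15.42
  Sum = 23.11375 µg/mL·hr
oral solution tail: 3.75/0.26 = 14.423; AUC_ev,0→∞ = 23.11375 + 14.423 = 37.53675 µg/mL·hr
F = (AUC_ev/D_ev)/(AUC_iv/D_iv) = (37.53675/100)/(385.212/50) = 0.3753675/7.70424 = 0.0487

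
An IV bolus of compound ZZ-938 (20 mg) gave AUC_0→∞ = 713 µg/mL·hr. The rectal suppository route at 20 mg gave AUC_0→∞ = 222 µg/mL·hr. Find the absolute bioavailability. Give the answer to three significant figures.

F = (AUC_ev / D_ev) / (AUC_iv / D_iv)
  = (222/20) / (713/20)
  = 11.1 / 35.65 = 0.3114

F = 0.311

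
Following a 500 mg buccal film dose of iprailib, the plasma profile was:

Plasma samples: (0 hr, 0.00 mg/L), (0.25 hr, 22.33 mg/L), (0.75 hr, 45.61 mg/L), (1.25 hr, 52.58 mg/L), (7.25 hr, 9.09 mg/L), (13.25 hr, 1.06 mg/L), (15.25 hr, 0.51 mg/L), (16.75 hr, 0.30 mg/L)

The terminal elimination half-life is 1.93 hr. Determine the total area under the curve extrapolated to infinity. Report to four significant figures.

Trapezoidal AUC_0→16.75:
  [0→0.25]: (0.00+22.33)/2 × 0.25 = 2.79125
  [0.25→0.75]: (22.33+45.61)/2 × 0.5 = 16.985
  [0.75→1.25]: (45.61+52.58)/2 × 0.5 = 24.5475
  [1.25→7.25]: (52.58+9.09)/2 × 6 = 185.01
  [7.25→13.25]: (9.09+1.06)/2 × 6 = 30.45
  [13.25→15.25]: (1.06+0.51)/2 × 2 = 1.57
  [15.25→16.75]: (0.51+0.30)/2 × 1.5 = 0.6075
  Sum = 261.96125 mg/L·hr
k_e = ln2 / t½ = 0.693147 / 1.93 = 0.3591 hr^-1
Extrapolated tail: C_last / k_e = 0.30 / 0.3591 = 0.835
AUC_0→∞ = 261.96125 + 0.835 = 262.79625 mg/L·hr

AUC = 262.8 mg/L·hr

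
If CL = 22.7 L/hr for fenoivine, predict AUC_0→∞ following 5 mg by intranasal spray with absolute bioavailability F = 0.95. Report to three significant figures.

AUC = 0.209 mg/L·hr

AUC_0→∞ = F × Dose / CL
        = 0.95 × 5 / 22.7 = 0.209251 mg/L·hr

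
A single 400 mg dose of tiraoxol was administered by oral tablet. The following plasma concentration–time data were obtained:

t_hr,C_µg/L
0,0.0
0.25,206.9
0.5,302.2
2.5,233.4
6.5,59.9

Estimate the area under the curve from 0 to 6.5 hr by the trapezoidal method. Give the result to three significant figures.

AUC = 1210 µg/L·hr

Trapezoidal AUC_0→6.5:
  [0→0.25]: (0.0+206.9)/2 × 0.25 = 25.8625
  [0.25→0.5]: (206.9+302.2)/2 × 0.25 = 63.6375
  [0.5→2.5]: (302.2+233.4)/2 × 2 = 535.6
  [2.5→6.5]: (233.4+59.9)/2 × 4 = 586.6
  Sum = 1211.7 µg/L·hr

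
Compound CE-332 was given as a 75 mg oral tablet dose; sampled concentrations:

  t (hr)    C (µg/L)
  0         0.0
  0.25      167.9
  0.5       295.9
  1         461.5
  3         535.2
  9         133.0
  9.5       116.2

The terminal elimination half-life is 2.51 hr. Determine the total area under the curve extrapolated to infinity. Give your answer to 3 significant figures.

AUC = 3750 µg/L·hr

Trapezoidal AUC_0→9.5:
  [0→0.25]: (0.0+167.9)/2 × 0.25 = 20.9875
  [0.25→0.5]: (167.9+295.9)/2 × 0.25 = 57.975
  [0.5→1]: (295.9+461.5)/2 × 0.5 = 189.35
  [1→3]: (461.5+535.2)/2 × 2 = 996.7
  [3→9]: (535.2+133.0)/2 × 6 = 2004.6
  [9→9.5]: (133.0+116.2)/2 × 0.5 = 62.3
  Sum = 3331.9125 µg/L·hr
k_e = ln2 / t½ = 0.693147 / 2.51 = 0.2762 hr^-1
Extrapolated tail: C_last / k_e = 116.2 / 0.2762 = 420.710
AUC_0→∞ = 3331.9125 + 420.710 = 3752.6225 µg/L·hr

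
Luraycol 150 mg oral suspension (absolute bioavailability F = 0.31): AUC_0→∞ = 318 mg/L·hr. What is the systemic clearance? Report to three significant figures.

CL = F × Dose / AUC_0→∞
   = 0.31 × 150 / 318 = 0.146226 L/hr

CL = 0.146 L/hr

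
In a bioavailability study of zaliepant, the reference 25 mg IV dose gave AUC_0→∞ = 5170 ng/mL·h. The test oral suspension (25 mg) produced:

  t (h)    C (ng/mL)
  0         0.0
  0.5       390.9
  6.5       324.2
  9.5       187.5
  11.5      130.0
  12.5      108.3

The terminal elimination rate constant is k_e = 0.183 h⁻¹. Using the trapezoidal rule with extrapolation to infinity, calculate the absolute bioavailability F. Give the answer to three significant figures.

Trapezoidal AUC_0→12.5 (oral suspension):
  [0→0.5]: (0.0+390.9)/2 × 0.5 = 97.725
  [0.5→6.5]: (390.9+324.2)/2 × 6 = 2145.3
  [6.5→9.5]: (324.2+187.5)/2 × 3 = 767.55
  [9.5→11.5]: (187.5+130.0)/2 × 2 = 317.5
  [11.5→12.5]: (130.0+108.3)/2 × 1 = 119.15
  Sum = 3447.225 ng/mL·h
Tail: C_last/k_e = 108.3/0.183 = 591.803
AUC_0→∞ (oral suspension) = 3447.225 + 591.803 = 4039.028 ng/mL·h
F = (AUC_ev/D_ev)/(AUC_iv/D_iv) = (4039.028/25)/(5170/25) = 161.56112/206.8 = 0.7812

F = 0.781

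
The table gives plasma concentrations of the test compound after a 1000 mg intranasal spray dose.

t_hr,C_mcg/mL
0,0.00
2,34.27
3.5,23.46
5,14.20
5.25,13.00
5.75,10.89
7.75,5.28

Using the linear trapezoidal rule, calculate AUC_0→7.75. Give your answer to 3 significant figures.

Trapezoidal AUC_0→7.75:
  [0→2]: (0.00+34.27)/2 × 2 = 34.27
  [2→3.5]: (34.27+23.46)/2 × 1.5 = 43.2975
  [3.5→5]: (23.46+14.20)/2 × 1.5 = 28.245
  [5→5.25]: (14.20+13.00)/2 × 0.25 = 3.4
  [5.25→5.75]: (13.00+10.89)/2 × 0.5 = 5.9725
  [5.75→7.75]: (10.89+5.28)/2 × 2 = 16.17
  Sum = 131.355 mcg/mL·hr

AUC = 131 mcg/mL·hr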